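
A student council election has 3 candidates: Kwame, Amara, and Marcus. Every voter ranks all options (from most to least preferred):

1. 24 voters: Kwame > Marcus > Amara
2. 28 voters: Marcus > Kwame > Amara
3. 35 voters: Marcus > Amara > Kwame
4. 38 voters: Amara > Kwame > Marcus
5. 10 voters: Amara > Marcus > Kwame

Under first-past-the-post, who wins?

Marcus

First-place votes: Kwame 24, Amara 48, Marcus 63.
Marcus has the most first-place votes.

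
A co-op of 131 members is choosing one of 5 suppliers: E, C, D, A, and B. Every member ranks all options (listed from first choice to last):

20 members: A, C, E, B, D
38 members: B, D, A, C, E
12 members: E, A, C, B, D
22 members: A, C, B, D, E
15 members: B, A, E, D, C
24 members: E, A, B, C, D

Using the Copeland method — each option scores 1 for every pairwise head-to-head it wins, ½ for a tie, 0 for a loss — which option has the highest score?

E: beats D; loses to C, A, and B → score 1.
C: beats E and D; loses to A and B → score 2.
D: loses to E, C, A, and B → score 0.
A: beats E, C, D, and B → score 4.
B: beats E, C, and D; loses to A → score 3.
A has the best pairwise record.

A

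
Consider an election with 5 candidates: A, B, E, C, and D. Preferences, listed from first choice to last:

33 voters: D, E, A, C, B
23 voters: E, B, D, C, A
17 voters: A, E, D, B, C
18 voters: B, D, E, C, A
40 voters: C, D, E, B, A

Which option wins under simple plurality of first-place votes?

First-place votes: A 17, B 18, E 23, C 40, D 33.
C has the most first-place votes.

C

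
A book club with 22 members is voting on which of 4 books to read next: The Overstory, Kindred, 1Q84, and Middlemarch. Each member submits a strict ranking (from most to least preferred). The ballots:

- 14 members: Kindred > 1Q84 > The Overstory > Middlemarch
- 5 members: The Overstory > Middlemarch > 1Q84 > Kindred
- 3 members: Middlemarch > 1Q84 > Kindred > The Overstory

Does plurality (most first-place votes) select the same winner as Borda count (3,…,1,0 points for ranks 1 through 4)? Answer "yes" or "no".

Plurality — first-place votes: The Overstory 5, Kindred 14, 1Q84 0, Middlemarch 3. Winner: Kindred.
Borda — scores: The Overstory 29, Kindred 45, 1Q84 39, Middlemarch 19. Winner: Kindred.
The two methods agree.

yes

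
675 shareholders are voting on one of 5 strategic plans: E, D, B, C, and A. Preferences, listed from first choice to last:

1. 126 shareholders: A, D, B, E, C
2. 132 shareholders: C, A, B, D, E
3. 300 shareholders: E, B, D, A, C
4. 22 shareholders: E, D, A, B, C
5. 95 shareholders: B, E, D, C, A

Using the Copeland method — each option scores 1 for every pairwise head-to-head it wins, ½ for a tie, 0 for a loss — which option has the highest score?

B

E: beats D, C, and A; loses to B → score 3.
D: beats C and A; loses to E and B → score 2.
B: beats E, D, C, and A → score 4.
C: loses to E, D, B, and A → score 0.
A: beats C; loses to E, D, and B → score 1.
B has the best pairwise record.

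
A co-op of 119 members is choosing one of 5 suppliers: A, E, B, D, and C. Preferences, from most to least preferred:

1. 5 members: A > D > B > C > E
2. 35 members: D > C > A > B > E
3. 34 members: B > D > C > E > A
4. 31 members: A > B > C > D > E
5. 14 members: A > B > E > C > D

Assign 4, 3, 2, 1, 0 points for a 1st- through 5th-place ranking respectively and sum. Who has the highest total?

A: 5·4 + 35·2 + 34·0 + 31·4 + 14·4 = 270
E: 5·0 + 35·0 + 34·1 + 31·0 + 14·2 = 62
B: 5·2 + 35·1 + 34·4 + 31·3 + 14·3 = 316
D: 5·3 + 35·4 + 34·3 + 31·1 + 14·0 = 288
C: 5·1 + 35·3 + 34·2 + 31·2 + 14·1 = 254
B has the highest Borda score (316).

B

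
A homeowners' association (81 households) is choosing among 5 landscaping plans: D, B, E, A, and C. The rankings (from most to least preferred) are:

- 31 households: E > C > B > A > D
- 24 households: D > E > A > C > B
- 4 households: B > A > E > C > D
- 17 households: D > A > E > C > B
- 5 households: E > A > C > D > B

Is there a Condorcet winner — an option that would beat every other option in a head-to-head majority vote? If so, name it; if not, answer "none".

D

D vs B: 46–35 for D.
D vs E: 41–40 for D.
D vs A: 41–40 for D.
D vs C: 41–40 for D.
D beats every other option head-to-head.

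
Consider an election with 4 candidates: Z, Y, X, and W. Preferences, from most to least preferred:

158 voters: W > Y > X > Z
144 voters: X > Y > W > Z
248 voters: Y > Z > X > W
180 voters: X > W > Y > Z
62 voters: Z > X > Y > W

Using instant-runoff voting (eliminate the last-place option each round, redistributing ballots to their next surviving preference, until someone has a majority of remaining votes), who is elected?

Round 1: Z 62, Y 248, X 324, W 158. Eliminate Z.
Round 2: Y 248, X 386, W 158. Eliminate W.
Round 3: Y 406, X 386. Y has a majority.

Y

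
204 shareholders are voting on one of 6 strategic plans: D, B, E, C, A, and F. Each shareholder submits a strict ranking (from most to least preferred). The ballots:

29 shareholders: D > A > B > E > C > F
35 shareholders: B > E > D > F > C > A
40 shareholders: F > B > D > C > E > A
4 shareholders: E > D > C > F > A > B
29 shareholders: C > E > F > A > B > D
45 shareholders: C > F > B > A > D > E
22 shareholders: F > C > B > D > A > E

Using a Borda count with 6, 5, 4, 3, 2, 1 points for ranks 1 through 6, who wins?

F

D: 29·6 + 35·4 + 40·4 + 4·5 + 29·1 + 45·2 + 22·3 = 679
B: 29·4 + 35·6 + 40·5 + 4·1 + 29·2 + 45·4 + 22·4 = 856
E: 29·3 + 35·5 + 40·2 + 4·6 + 29·5 + 45·1 + 22·1 = 578
C: 29·2 + 35·2 + 40·3 + 4·4 + 29·6 + 45·6 + 22·5 = 818
A: 29·5 + 35·1 + 40·1 + 4·2 + 29·3 + 45·3 + 22·2 = 494
F: 29·1 + 35·3 + 40·6 + 4·3 + 29·4 + 45·5 + 22·6 = 859
F has the highest Borda score (859).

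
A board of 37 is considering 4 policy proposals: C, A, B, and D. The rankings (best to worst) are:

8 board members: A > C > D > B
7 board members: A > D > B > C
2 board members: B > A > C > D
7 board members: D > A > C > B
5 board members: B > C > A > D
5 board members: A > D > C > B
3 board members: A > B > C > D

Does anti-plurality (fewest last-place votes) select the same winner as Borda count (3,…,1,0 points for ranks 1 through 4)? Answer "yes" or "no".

yes

Anti-plurality — last-place votes: C 7, A 0, B 20, D 10. Winner: A.
Borda — scores: C 43, A 92, B 34, D 53. Winner: A.
The two methods agree.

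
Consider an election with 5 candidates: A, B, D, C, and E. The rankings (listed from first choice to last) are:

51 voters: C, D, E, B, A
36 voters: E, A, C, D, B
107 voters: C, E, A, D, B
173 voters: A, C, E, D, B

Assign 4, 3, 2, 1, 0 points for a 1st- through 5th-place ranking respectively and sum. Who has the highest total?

C

A: 51·0 + 36·3 + 107·2 + 173·4 = 1014
B: 51·1 + 36·0 + 107·0 + 173·0 = 51
D: 51·3 + 36·1 + 107·1 + 173·1 = 469
C: 51·4 + 36·2 + 107·4 + 173·3 = 1223
E: 51·2 + 36·4 + 107·3 + 173·2 = 913
C has the highest Borda score (1223).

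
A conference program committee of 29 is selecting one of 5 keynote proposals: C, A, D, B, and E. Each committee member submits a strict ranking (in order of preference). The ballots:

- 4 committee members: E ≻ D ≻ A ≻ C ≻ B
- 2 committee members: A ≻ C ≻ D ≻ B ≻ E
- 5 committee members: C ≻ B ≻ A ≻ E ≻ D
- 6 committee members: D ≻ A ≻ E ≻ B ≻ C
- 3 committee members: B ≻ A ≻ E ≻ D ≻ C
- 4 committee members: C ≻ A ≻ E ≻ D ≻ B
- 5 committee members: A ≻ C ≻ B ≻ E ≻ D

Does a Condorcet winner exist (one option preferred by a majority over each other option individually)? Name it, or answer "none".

A

A vs C: 20–9 for A.
A vs D: 19–10 for A.
A vs B: 21–8 for A.
A vs E: 25–4 for A.
A beats every other option head-to-head.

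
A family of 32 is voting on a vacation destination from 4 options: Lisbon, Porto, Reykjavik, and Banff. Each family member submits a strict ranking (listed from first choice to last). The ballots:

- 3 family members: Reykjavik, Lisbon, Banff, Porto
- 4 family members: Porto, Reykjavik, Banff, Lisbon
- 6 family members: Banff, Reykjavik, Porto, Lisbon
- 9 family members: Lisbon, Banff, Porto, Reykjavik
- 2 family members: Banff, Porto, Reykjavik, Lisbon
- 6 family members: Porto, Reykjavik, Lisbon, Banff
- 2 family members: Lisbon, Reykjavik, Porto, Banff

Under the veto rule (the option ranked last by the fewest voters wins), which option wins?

Last-place votes: Lisbon 12, Porto 3, Reykjavik 9, Banff 8.
Porto is ranked last by the fewest voters, so Porto wins.

Porto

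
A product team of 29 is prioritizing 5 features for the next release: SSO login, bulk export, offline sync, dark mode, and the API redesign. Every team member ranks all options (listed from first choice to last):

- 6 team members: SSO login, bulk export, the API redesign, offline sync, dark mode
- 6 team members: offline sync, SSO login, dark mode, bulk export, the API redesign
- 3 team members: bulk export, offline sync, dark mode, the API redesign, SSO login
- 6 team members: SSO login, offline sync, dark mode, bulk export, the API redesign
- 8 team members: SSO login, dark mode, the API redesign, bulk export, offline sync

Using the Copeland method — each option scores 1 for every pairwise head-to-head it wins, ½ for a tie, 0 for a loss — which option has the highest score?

SSO login

SSO login: beats bulk export, offline sync, dark mode, and the API redesign → score 4.
bulk export: beats offline sync and the API redesign; loses to SSO login and dark mode → score 2.
offline sync: beats dark mode and the API redesign; loses to SSO login and bulk export → score 2.
dark mode: beats bulk export and the API redesign; loses to SSO login and offline sync → score 2.
the API redesign: loses to SSO login, bulk export, offline sync, and dark mode → score 0.
SSO login has the best pairwise record.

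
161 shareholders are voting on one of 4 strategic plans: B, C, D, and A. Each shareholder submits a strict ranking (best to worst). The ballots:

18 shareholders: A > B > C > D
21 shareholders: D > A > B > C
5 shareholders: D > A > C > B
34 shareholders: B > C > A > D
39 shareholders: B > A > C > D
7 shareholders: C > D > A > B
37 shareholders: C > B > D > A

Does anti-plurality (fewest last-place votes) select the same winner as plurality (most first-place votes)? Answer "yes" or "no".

yes

Anti-plurality — last-place votes: B 12, C 21, D 91, A 37. Winner: B.
Plurality — first-place votes: B 73, C 44, D 26, A 18. Winner: B.
The two methods agree.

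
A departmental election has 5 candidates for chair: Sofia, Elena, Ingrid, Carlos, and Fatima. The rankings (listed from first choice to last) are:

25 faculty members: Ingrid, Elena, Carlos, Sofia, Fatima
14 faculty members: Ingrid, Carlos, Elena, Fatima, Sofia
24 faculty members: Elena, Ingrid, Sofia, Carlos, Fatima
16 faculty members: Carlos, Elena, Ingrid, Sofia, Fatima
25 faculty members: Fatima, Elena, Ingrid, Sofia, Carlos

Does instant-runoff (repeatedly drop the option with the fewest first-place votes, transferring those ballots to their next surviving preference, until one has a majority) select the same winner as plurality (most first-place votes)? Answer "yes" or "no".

Instant-runoff — R1 Sofia 0, Elena 24, Ingrid 39, Carlos 16, Fatima 25 (Sofia out); R2 Elena 24, Ingrid 39, Carlos 16, Fatima 25 (Carlos out); R3 Elena 40, Ingrid 39, Fatima 25 (Fatima out); R4 Elena 65, Ingrid 39 (Elena winner). Winner: Elena.
Plurality — first-place votes: Sofia 0, Elena 24, Ingrid 39, Carlos 16, Fatima 25. Winner: Ingrid.
The two methods disagree.

no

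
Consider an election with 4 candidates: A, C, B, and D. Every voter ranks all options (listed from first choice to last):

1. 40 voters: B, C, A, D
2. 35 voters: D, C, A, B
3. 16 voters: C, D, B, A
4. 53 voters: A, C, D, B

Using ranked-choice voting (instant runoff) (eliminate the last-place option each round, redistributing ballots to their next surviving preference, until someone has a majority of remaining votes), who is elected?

Round 1: A 53, C 16, B 40, D 35. Eliminate C.
Round 2: A 53, B 40, D 51. Eliminate B.
Round 3: A 93, D 51. A has a majority.

A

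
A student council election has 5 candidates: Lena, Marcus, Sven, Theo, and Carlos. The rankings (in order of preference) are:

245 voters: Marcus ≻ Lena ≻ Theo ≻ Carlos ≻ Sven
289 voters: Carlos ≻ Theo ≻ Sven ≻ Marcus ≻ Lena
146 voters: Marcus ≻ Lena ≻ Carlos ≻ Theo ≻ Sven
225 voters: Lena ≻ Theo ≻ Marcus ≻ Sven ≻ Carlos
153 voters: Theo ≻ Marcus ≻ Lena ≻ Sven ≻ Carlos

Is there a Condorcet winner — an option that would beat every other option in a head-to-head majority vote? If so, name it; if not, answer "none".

Checking pairwise contests:
Marcus beats Lena 833–225.
Theo beats Marcus 667–391.
Lena beats Sven 769–289.
Lena beats Theo 616–442.
Lena beats Carlos 769–289.
Every option loses at least one head-to-head, so there is no Condorcet winner.

none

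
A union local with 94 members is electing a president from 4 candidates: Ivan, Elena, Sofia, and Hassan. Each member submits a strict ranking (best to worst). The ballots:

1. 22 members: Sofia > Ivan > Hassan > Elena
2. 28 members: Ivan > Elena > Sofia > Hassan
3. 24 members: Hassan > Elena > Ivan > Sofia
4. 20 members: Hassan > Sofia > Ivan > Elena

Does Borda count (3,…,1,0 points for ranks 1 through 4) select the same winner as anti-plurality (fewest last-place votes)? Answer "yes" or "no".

Borda — scores: Ivan 172, Elena 104, Sofia 134, Hassan 154. Winner: Ivan.
Anti-plurality — last-place votes: Ivan 0, Elena 42, Sofia 24, Hassan 28. Winner: Ivan.
The two methods agree.

yes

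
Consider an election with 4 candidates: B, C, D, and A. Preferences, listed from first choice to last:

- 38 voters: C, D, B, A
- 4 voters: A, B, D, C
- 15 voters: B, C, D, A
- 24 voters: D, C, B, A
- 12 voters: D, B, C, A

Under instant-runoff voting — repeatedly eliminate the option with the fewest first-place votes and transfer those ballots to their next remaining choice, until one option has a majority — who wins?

C

Round 1: B 15, C 38, D 36, A 4. Eliminate A.
Round 2: B 19, C 38, D 36. Eliminate B.
Round 3: C 53, D 40. C has a majority.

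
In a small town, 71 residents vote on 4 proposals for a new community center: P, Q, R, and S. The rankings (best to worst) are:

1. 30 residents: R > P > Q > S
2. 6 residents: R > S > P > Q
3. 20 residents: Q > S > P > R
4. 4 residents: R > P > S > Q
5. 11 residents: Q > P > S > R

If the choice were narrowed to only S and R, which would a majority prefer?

Voters preferring S to R: 31; preferring R to S: 40.
R wins the head-to-head.

R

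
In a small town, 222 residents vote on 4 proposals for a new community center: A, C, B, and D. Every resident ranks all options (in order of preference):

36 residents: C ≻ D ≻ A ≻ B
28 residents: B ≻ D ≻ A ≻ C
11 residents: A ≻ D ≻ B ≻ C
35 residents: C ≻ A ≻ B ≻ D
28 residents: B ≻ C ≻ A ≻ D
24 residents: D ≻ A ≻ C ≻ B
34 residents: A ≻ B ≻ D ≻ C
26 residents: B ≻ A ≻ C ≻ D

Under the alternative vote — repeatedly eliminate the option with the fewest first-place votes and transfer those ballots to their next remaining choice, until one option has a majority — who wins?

B

Round 1: A 45, C 71, B 82, D 24. Eliminate D.
Round 2: A 69, C 71, B 82. Eliminate A.
Round 3: C 95, B 127. B has a majority.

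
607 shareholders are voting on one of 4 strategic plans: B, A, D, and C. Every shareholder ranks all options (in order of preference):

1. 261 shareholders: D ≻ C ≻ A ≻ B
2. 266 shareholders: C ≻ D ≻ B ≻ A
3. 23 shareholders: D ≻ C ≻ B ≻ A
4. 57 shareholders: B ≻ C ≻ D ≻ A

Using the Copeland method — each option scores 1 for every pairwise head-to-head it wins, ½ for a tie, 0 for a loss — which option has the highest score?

C

B: beats A; loses to D and C → score 1.
A: loses to B, D, and C → score 0.
D: beats B and A; loses to C → score 2.
C: beats B, A, and D → score 3.
C has the best pairwise record.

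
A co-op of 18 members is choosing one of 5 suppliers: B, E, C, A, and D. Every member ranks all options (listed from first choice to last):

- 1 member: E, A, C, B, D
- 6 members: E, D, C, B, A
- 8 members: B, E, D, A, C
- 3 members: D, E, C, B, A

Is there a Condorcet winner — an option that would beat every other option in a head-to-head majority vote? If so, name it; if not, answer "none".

E vs B: 10–8 for E.
E vs C: 18–0 for E.
E vs A: 18–0 for E.
E vs D: 15–3 for E.
E beats every other option head-to-head.

E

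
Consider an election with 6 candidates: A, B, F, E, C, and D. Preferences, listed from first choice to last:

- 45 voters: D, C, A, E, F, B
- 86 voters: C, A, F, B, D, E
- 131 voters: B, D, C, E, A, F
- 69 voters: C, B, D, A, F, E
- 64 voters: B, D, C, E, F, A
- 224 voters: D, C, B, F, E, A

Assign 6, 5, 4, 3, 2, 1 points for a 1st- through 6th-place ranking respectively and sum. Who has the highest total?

A: 45·4 + 86·5 + 131·2 + 69·3 + 64·1 + 224·1 = 1367
B: 45·1 + 86·3 + 131·6 + 69·5 + 64·6 + 224·4 = 2714
F: 45·2 + 86·4 + 131·1 + 69·2 + 64·2 + 224·3 = 1503
E: 45·3 + 86·1 + 131·3 + 69·1 + 64·3 + 224·2 = 1323
C: 45·5 + 86·6 + 131·4 + 69·6 + 64·4 + 224·5 = 3055
D: 45·6 + 86·2 + 131·5 + 69·4 + 64·5 + 224·6 = 3037
C has the highest Borda score (3055).

C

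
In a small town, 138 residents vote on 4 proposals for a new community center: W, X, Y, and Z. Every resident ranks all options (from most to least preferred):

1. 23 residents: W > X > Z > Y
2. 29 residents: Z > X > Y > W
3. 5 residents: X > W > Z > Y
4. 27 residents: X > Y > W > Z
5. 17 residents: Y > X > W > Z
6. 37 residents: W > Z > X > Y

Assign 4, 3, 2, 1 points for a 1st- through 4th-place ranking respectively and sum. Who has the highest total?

W: 23·4 + 29·1 + 5·3 + 27·2 + 17·2 + 37·4 = 372
X: 23·3 + 29·3 + 5·4 + 27·4 + 17·3 + 37·2 = 409
Y: 23·1 + 29·2 + 5·1 + 27·3 + 17·4 + 37·1 = 272
Z: 23·2 + 29·4 + 5·2 + 27·1 + 17·1 + 37·3 = 327
X has the highest Borda score (409).

X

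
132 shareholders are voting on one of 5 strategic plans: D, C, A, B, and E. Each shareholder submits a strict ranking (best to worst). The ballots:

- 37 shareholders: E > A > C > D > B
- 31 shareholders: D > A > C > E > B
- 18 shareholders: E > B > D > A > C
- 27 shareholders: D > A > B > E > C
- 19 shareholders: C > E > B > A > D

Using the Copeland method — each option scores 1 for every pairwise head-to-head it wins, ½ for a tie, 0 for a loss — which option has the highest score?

D: beats C, A, and B; loses to E → score 3.
C: beats B; loses to D, A, and E → score 1.
A: beats C and B; loses to D and E → score 2.
B: loses to D, C, A, and E → score 0.
E: beats D, C, A, and B → score 4.
E has the best pairwise record.

E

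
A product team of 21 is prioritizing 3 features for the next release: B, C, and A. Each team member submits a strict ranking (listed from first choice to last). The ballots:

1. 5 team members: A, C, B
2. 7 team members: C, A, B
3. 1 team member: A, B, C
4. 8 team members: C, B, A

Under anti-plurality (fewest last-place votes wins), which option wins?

C

Last-place votes: B 12, C 1, A 8.
C is ranked last by the fewest voters, so C wins.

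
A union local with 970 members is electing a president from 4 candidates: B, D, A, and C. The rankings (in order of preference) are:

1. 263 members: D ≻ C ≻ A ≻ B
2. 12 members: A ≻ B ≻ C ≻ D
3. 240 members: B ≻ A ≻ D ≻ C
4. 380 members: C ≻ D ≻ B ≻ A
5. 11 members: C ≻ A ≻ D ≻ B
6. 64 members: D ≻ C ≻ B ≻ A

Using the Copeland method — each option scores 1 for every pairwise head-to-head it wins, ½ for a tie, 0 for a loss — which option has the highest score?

D

B: beats A; loses to D and C → score 1.
D: beats B, A, and C → score 3.
A: loses to B, D, and C → score 0.
C: beats B and A; loses to D → score 2.
D has the best pairwise record.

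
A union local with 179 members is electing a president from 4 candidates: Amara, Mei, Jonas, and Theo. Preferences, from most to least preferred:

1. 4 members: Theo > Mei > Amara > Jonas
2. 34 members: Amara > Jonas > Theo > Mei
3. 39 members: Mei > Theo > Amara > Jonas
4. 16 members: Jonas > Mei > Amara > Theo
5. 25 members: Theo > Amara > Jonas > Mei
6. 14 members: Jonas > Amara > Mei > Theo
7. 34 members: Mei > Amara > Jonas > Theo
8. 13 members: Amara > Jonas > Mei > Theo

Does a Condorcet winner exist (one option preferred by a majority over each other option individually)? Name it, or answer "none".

Checking pairwise contests:
Mei beats Amara 93–86.
Jonas beats Mei 102–77.
Amara beats Jonas 149–30.
Amara beats Theo 111–68.
Every option loses at least one head-to-head, so there is no Condorcet winner.

none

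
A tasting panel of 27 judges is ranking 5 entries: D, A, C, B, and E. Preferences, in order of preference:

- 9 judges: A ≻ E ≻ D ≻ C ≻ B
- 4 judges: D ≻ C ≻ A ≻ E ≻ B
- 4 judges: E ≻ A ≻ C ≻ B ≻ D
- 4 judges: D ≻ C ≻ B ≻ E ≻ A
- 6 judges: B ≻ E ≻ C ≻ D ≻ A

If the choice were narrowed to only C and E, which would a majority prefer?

Voters preferring C to E: 8; preferring E to C: 19.
E wins the head-to-head.

E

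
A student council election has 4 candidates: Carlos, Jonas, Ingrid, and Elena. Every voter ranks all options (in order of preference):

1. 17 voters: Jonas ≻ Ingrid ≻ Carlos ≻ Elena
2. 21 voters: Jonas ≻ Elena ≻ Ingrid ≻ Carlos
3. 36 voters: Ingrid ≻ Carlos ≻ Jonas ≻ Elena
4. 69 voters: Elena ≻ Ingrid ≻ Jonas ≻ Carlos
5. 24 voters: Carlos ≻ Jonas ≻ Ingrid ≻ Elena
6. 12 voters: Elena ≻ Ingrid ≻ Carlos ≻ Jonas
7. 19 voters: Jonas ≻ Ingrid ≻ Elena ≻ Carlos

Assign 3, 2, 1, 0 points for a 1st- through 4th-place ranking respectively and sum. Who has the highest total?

Ingrid

Carlos: 17·1 + 21·0 + 36·2 + 69·0 + 24·3 + 12·1 + 19·0 = 173
Jonas: 17·3 + 21·3 + 36·1 + 69·1 + 24·2 + 12·0 + 19·3 = 324
Ingrid: 17·2 + 21·1 + 36·3 + 69·2 + 24·1 + 12·2 + 19·2 = 387
Elena: 17·0 + 21·2 + 36·0 + 69·3 + 24·0 + 12·3 + 19·1 = 304
Ingrid has the highest Borda score (387).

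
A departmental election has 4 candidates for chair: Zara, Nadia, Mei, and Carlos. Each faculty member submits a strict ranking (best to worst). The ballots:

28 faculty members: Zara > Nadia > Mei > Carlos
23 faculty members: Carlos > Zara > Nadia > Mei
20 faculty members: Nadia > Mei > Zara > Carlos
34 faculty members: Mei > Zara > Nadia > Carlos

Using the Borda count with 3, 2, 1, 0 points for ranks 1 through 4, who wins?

Zara: 28·3 + 23·2 + 20·1 + 34·2 = 218
Nadia: 28·2 + 23·1 + 20·3 + 34·1 = 173
Mei: 28·1 + 23·0 + 20·2 + 34·3 = 170
Carlos: 28·0 + 23·3 + 20·0 + 34·0 = 69
Zara has the highest Borda score (218).

Zara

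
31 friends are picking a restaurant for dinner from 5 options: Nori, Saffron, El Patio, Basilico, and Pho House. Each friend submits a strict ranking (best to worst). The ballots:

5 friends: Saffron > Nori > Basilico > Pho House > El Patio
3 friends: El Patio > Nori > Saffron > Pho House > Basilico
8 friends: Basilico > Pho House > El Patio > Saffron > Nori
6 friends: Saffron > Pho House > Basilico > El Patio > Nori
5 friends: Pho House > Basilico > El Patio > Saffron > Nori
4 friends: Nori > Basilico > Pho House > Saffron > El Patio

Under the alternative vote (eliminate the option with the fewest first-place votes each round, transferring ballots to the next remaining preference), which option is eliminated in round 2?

Round 1: Nori 4, Saffron 11, El Patio 3, Basilico 8, Pho House 5. Eliminate El Patio.
Round 2: Nori 7, Saffron 11, Basilico 8, Pho House 5. Eliminate Pho House.

Pho House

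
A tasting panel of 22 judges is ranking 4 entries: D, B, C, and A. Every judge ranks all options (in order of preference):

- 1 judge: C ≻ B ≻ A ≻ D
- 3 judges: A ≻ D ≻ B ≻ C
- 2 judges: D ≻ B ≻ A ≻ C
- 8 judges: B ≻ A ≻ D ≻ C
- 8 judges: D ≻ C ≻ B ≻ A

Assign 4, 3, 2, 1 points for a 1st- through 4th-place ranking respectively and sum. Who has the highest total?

D

D: 1·1 + 3·3 + 2·4 + 8·2 + 8·4 = 66
B: 1·3 + 3·2 + 2·3 + 8·4 + 8·2 = 63
C: 1·4 + 3·1 + 2·1 + 8·1 + 8·3 = 41
A: 1·2 + 3·4 + 2·2 + 8·3 + 8·1 = 50
D has the highest Borda score (66).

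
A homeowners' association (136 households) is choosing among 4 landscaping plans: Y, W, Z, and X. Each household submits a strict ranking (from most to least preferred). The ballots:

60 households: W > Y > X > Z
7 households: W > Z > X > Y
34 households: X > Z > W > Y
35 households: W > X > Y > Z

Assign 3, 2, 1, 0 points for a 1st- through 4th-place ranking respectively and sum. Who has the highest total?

Y: 60·2 + 7·0 + 34·0 + 35·1 = 155
W: 60·3 + 7·3 + 34·1 + 35·3 = 340
Z: 60·0 + 7·2 + 34·2 + 35·0 = 82
X: 60·1 + 7·1 + 34·3 + 35·2 = 239
W has the highest Borda score (340).

W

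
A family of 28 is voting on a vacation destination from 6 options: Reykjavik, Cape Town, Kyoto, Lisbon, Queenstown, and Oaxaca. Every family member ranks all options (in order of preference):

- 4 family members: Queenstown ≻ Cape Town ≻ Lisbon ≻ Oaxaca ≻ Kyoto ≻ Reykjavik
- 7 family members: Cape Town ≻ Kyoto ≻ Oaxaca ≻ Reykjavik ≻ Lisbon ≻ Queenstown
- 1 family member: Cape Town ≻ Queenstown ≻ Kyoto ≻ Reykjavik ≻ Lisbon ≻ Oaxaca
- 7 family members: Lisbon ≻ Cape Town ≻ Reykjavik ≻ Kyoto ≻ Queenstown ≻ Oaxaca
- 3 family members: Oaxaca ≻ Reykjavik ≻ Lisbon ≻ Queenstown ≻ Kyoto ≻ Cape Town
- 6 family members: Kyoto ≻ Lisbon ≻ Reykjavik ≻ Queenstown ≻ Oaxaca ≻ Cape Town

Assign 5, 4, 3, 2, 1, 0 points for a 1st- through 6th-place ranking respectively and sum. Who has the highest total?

Lisbon

Reykjavik: 4·0 + 7·2 + 1·2 + 7·3 + 3·4 + 6·3 = 67
Cape Town: 4·4 + 7·5 + 1·5 + 7·4 + 3·0 + 6·0 = 84
Kyoto: 4·1 + 7·4 + 1·3 + 7·2 + 3·1 + 6·5 = 82
Lisbon: 4·3 + 7·1 + 1·1 + 7·5 + 3·3 + 6·4 = 88
Queenstown: 4·5 + 7·0 + 1·4 + 7·1 + 3·2 + 6·2 = 49
Oaxaca: 4·2 + 7·3 + 1·0 + 7·0 + 3·5 + 6·1 = 50
Lisbon has the highest Borda score (88).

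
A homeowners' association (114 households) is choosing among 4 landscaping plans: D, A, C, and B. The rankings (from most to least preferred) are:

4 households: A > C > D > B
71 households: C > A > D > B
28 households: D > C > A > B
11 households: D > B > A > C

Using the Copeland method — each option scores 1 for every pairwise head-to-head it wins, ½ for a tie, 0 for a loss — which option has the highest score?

C

D: beats B; loses to A and C → score 1.
A: beats D and B; loses to C → score 2.
C: beats D, A, and B → score 3.
B: loses to D, A, and C → score 0.
C has the best pairwise record.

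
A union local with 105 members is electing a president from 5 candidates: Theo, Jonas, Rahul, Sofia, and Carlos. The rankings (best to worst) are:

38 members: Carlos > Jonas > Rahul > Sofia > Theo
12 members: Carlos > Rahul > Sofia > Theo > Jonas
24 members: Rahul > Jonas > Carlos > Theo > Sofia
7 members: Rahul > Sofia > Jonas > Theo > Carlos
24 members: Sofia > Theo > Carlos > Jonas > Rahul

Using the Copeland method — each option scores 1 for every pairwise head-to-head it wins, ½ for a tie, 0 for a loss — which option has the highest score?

Carlos

Theo: loses to Jonas, Rahul, Sofia, and Carlos → score 0.
Jonas: beats Theo, Rahul, and Sofia; loses to Carlos → score 3.
Rahul: beats Theo and Sofia; loses to Jonas and Carlos → score 2.
Sofia: beats Theo; loses to Jonas, Rahul, and Carlos → score 1.
Carlos: beats Theo, Jonas, Rahul, and Sofia → score 4.
Carlos has the best pairwise record.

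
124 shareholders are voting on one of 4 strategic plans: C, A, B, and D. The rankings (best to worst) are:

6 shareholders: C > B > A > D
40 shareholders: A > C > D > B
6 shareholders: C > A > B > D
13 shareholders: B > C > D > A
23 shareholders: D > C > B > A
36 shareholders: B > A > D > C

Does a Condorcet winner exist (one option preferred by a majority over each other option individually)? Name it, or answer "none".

Checking pairwise contests:
A beats C 76–48.
B beats A 78–46.
C beats B 75–49.
C beats D 65–59.
Every option loses at least one head-to-head, so there is no Condorcet winner.

none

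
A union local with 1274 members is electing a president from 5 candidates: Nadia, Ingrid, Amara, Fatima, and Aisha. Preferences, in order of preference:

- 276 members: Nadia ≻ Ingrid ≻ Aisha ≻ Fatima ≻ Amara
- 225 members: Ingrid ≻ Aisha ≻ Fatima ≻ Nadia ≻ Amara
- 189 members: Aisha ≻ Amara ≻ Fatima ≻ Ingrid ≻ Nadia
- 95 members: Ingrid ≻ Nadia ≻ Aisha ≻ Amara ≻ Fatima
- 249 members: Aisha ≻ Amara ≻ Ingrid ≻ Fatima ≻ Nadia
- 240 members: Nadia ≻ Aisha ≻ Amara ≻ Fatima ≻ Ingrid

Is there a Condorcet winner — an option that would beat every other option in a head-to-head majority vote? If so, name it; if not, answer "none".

Aisha vs Nadia: 663–611 for Aisha.
Aisha vs Ingrid: 678–596 for Aisha.
Aisha vs Amara: 1274–0 for Aisha.
Aisha vs Fatima: 1274–0 for Aisha.
Aisha beats every other option head-to-head.

Aisha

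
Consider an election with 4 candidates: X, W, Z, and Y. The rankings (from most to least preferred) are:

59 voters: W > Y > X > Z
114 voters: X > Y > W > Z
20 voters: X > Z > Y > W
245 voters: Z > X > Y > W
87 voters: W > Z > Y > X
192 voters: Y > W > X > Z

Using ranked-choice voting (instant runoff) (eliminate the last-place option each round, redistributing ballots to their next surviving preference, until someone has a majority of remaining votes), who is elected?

Round 1: X 134, W 146, Z 245, Y 192. Eliminate X.
Round 2: W 146, Z 265, Y 306. Eliminate W.
Round 3: Z 352, Y 365. Y has a majority.

Y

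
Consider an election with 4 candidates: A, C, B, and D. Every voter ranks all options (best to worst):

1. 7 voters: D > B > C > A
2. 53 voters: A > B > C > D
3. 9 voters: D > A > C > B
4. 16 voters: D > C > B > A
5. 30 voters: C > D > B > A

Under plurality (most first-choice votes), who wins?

A

First-place votes: A 53, C 30, B 0, D 32.
A has the most first-place votes.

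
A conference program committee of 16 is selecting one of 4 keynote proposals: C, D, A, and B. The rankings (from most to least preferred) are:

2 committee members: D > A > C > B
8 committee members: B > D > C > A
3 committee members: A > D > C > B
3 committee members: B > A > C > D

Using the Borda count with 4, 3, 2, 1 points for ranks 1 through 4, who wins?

C: 2·2 + 8·2 + 3·2 + 3·2 = 32
D: 2·4 + 8·3 + 3·3 + 3·1 = 44
A: 2·3 + 8·1 + 3·4 + 3·3 = 35
B: 2·1 + 8·4 + 3·1 + 3·4 = 49
B has the highest Borda score (49).

B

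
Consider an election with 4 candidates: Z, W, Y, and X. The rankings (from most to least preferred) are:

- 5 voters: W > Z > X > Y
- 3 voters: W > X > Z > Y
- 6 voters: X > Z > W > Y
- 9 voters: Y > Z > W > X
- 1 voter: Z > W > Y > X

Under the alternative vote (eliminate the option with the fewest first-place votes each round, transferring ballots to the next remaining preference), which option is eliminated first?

Z

Round 1: Z 1, W 8, Y 9, X 6. Eliminate Z.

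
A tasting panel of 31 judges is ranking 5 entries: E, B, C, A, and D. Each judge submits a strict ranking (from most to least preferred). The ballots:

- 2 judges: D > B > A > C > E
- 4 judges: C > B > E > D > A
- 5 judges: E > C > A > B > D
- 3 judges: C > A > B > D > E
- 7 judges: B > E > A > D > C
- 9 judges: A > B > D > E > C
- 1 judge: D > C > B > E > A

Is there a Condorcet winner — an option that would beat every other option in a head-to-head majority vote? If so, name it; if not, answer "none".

Checking pairwise contests:
B beats E 26–5.
A beats B 17–14.
E beats C 21–10.
E beats A 17–14.
E beats D 16–15.
Every option loses at least one head-to-head, so there is no Condorcet winner.

none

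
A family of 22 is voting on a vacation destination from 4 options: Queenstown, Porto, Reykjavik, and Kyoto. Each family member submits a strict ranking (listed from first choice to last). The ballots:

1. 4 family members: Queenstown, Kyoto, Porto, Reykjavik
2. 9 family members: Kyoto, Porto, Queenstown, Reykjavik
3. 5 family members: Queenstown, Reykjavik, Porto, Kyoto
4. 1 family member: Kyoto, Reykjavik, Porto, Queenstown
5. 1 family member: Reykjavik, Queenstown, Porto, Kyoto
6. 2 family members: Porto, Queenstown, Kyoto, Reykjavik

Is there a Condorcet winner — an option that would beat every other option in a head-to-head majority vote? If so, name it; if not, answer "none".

none

Checking pairwise contests:
Porto beats Queenstown 12–10.
Kyoto beats Porto 14–8.
Queenstown beats Reykjavik 20–2.
Queenstown beats Kyoto 12–10.
Every option loses at least one head-to-head, so there is no Condorcet winner.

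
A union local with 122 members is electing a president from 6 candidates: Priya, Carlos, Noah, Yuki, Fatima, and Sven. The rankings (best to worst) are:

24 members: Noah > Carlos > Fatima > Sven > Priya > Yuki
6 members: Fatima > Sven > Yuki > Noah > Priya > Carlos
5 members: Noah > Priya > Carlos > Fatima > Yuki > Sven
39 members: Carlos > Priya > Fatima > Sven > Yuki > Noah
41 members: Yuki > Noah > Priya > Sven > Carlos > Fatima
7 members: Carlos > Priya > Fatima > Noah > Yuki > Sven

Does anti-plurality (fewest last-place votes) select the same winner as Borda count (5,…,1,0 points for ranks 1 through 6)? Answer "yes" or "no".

Anti-plurality — last-place votes: Priya 0, Carlos 6, Noah 39, Yuki 24, Fatima 41, Sven 12. Winner: Priya.
Borda — scores: Priya 357, Carlos 382, Noah 335, Yuki 274, Fatima 250, Sven 232. Winner: Carlos.
The two methods disagree.

no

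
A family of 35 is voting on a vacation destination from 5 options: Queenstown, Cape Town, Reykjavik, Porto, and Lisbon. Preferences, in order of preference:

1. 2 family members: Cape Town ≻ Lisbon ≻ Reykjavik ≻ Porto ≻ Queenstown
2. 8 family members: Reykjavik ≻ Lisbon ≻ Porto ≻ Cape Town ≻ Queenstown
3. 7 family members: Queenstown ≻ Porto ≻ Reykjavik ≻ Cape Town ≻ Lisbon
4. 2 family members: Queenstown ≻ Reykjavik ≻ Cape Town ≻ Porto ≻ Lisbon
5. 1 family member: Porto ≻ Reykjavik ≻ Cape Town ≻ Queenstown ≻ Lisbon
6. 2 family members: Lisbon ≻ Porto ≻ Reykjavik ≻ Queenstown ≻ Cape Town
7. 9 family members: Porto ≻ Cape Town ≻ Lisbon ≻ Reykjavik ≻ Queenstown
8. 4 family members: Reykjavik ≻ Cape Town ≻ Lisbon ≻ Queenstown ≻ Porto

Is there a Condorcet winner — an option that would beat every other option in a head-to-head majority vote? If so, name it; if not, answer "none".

Porto

Porto vs Queenstown: 22–13 for Porto.
Porto vs Cape Town: 27–8 for Porto.
Porto vs Reykjavik: 19–16 for Porto.
Porto vs Lisbon: 19–16 for Porto.
Porto beats every other option head-to-head.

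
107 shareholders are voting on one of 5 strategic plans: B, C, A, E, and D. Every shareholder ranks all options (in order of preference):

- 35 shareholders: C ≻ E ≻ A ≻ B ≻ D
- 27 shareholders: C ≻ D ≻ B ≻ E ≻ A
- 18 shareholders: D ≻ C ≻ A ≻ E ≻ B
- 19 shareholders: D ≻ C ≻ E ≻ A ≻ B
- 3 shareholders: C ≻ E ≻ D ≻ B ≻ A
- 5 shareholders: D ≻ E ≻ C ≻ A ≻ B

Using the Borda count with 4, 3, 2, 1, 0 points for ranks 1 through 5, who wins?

C

B: 35·1 + 27·2 + 18·0 + 19·0 + 3·1 + 5·0 = 92
C: 35·4 + 27·4 + 18·3 + 19·3 + 3·4 + 5·2 = 381
A: 35·2 + 27·0 + 18·2 + 19·1 + 3·0 + 5·1 = 130
E: 35·3 + 27·1 + 18·1 + 19·2 + 3·3 + 5·3 = 212
D: 35·0 + 27·3 + 18·4 + 19·4 + 3·2 + 5·4 = 255
C has the highest Borda score (381).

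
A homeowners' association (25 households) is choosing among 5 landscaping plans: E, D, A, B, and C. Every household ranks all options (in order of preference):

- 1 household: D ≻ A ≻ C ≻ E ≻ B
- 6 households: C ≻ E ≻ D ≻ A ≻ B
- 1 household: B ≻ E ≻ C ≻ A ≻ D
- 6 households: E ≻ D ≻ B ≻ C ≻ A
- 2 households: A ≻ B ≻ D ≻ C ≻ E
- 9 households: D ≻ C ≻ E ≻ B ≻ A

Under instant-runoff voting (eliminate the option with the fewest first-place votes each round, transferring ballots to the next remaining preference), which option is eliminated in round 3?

Round 1: E 6, D 10, A 2, B 1, C 6. Eliminate B.
Round 2: E 7, D 10, A 2, C 6. Eliminate A.
Round 3: E 7, D 12, C 6. Eliminate C.

C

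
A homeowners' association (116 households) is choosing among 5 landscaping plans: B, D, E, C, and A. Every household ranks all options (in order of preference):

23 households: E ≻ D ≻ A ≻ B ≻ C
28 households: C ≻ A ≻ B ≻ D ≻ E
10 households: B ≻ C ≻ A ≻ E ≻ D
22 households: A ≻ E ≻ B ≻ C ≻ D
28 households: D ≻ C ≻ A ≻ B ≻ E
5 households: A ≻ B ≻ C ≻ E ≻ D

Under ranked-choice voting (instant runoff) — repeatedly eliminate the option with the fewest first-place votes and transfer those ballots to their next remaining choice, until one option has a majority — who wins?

C

Round 1: B 10, D 28, E 23, C 28, A 27. Eliminate B.
Round 2: D 28, E 23, C 38, A 27. Eliminate E.
Round 3: D 51, C 38, A 27. Eliminate A.
Round 4: D 51, C 65. C has a majority.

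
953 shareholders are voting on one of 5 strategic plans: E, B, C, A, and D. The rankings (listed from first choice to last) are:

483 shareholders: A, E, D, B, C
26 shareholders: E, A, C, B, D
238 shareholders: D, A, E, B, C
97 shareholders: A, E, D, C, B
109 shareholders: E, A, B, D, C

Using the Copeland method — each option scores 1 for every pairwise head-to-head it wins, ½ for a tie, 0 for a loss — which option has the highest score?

E: beats B, C, and D; loses to A → score 3.
B: beats C; loses to E, A, and D → score 1.
C: loses to E, B, A, and D → score 0.
A: beats E, B, C, and D → score 4.
D: beats B and C; loses to E and A → score 2.
A has the best pairwise record.

A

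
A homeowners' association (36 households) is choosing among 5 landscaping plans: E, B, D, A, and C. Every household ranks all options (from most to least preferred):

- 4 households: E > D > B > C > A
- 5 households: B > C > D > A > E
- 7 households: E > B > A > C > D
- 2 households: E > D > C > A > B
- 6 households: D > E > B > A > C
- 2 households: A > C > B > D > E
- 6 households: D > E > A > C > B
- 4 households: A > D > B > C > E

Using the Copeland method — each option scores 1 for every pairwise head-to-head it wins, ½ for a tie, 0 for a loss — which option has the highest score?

D

E: beats B, A, and C; loses to D → score 3.
B: beats A and C; loses to E and D → score 2.
D: beats E, B, A, and C → score 4.
A: beats C; loses to E, B, and D → score 1.
C: loses to E, B, D, and A → score 0.
D has the best pairwise record.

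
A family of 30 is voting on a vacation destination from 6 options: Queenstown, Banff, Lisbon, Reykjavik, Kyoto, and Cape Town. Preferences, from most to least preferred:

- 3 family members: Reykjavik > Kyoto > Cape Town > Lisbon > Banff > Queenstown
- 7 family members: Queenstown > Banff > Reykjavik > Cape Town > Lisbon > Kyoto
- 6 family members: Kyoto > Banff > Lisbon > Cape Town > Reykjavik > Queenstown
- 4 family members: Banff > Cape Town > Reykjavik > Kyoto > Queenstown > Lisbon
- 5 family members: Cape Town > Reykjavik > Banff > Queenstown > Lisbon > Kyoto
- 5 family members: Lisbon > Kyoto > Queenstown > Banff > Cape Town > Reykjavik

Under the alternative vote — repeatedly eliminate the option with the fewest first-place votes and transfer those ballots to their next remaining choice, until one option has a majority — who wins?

Round 1: Queenstown 7, Banff 4, Lisbon 5, Reykjavik 3, Kyoto 6, Cape Town 5. Eliminate Reykjavik.
Round 2: Queenstown 7, Banff 4, Lisbon 5, Kyoto 9, Cape Town 5. Eliminate Banff.
Round 3: Queenstown 7, Lisbon 5, Kyoto 9, Cape Town 9. Eliminate Lisbon.
Round 4: Queenstown 7, Kyoto 14, Cape Town 9. Eliminate Queenstown.
Round 5: Kyoto 14, Cape Town 16. Cape Town has a majority.

Cape Town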